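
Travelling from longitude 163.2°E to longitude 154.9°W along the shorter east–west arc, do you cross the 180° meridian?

Yes

Naïve |-154.9 − 163.2| = 318.1° > 180°, so the shorter arc goes the other way round — across 180°.
Signed shortest Δλ = ((-154.9 − 163.2 + 180) mod 360) − 180 = 41.9°.
Going east by 41.9° from +163.2° passes through 180° before reaching -154.9°.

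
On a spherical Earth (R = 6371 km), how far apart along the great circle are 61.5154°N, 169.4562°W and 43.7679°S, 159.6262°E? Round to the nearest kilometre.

12033 km

Δλ = 159.6262 − -169.4562 = 329.0824°; wrapped into (−180°, 180°]: -30.9176°.
Δφ = -43.7679 − 61.5154 = -105.2833°.
a = sin²(Δφ/2) + cos φ₁ · cos φ₂ · sin²(Δλ/2) = 0.656265.
c = 2·atan2(√a, √(1−a)) = 1.88865 rad → d = 6371·c ≈ 12032.60 km.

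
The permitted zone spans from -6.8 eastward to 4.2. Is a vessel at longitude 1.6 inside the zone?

Band width going east from -6.8° to +4.2°: ((4.2 − -6.8) mod 360) = 11.0°.
Offset of +1.6° east of the west edge: ((1.6 − -6.8) mod 360) = 8.4°.
8.4° ≤ 11.0° ⇒ inside.

Yes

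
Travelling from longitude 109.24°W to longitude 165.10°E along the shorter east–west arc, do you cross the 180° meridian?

Yes

Naïve |165.10 − -109.24| = 274.34° > 180°, so the shorter arc goes the other way round — across 180°.
Signed shortest Δλ = ((165.10 − -109.24 + 180) mod 360) − 180 = -85.66°.
Going west by 85.66° from -109.24° passes through 180° before reaching +165.10°.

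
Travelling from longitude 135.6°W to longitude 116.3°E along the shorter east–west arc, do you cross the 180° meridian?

Yes

Naïve |116.3 − -135.6| = 251.9° > 180°, so the shorter arc goes the other way round — across 180°.
Signed shortest Δλ = ((116.3 − -135.6 + 180) mod 360) − 180 = -108.1°.
Going west by 108.1° from -135.6° passes through 180° before reaching +116.3°.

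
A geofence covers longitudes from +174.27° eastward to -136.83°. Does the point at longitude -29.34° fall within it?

No

Band width going east from +174.27° to -136.83°: ((-136.83 − 174.27) mod 360) = 48.90°.
Offset of -29.34° east of the west edge: ((-29.34 − 174.27) mod 360) = 156.39°.
156.39° > 48.90° ⇒ outside.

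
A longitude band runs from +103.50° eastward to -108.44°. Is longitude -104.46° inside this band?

Band width going east from +103.50° to -108.44°: ((-108.44 − 103.50) mod 360) = 148.06°.
Offset of -104.46° east of the west edge: ((-104.46 − 103.50) mod 360) = 152.04°.
152.04° > 148.06° ⇒ outside.

No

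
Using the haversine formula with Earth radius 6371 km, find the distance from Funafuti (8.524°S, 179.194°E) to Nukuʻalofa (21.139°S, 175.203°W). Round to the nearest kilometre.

Δλ = -175.203 − 179.194 = -354.397°; wrapped into (−180°, 180°]: 5.603°.
Δφ = -21.139 − -8.524 = -12.615°.
a = sin²(Δφ/2) + cos φ₁ · cos φ₂ · sin²(Δλ/2) = 0.014274.
c = 2·atan2(√a, √(1−a)) = 0.23952 rad → d = 6371·c ≈ 1525.96 km.

1526 km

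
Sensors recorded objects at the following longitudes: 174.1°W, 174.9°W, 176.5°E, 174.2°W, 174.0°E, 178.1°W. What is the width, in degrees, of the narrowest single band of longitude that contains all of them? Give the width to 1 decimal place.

11.9°

Sort the longitudes: -178.1°, -174.9°, -174.2°, -174.1°, +174.0°, +176.5°.
Eastward gaps between consecutive values (wrapping around): 3.2°, 0.7°, 0.1°, 348.1°, 2.5°, 5.4°.
Largest gap = 348.1° ⇒ minimal covering band is its complement: 360° − 348.1° = 11.9°.
Band runs from +174.0° eastward to -174.1°, crossing the antimeridian.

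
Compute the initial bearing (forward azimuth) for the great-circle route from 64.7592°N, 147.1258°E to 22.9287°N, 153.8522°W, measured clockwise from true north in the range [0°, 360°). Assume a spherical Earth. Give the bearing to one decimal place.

108.4°

Δλ = -153.8522 − 147.1258 = -300.9780°; wrapped into (−180°, 180°]: 59.0220°.
θ = atan2( sin Δλ · cos φ₂ , cos φ₁ · sin φ₂ − sin φ₁ · cos φ₂ · cos Δλ )
  = atan2(0.78962, -0.26265) = 108.399° → normalised to [0°, 360°): 108.399°.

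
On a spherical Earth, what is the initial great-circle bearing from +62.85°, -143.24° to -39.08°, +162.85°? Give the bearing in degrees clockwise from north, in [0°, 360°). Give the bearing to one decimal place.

Δλ = 162.85 − -143.24 = 306.09°; wrapped into (−180°, 180°]: -53.91°.
θ = atan2( sin Δλ · cos φ₂ , cos φ₁ · sin φ₂ − sin φ₁ · cos φ₂ · cos Δλ )
  = atan2(-0.62730, -0.69455) = -137.913° → normalised to [0°, 360°): 222.087°.

222.1°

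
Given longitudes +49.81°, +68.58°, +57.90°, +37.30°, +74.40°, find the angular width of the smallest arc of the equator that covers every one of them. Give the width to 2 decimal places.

Sort the longitudes: +37.30°, +49.81°, +57.90°, +68.58°, +74.40°.
Eastward gaps between consecutive values (wrapping around): 12.51°, 8.09°, 10.68°, 5.82°, 322.90°.
Largest gap = 322.90° ⇒ minimal covering band is its complement: 360° − 322.90° = 37.10°.
Band runs from +37.30° eastward to +74.40°.

37.10°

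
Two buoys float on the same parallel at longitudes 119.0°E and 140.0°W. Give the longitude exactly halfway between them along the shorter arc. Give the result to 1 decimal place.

Signed shortest Δλ from +119.0° to -140.0° is +101.0°.
Midpoint longitude = +119.0° + (+101.0°)/2 = +119.0° + 50.5° = +169.5°.
(The naïve average (+119.0 + -140.0)/2 = -10.5° is on the wrong side of the globe.)

169.5°E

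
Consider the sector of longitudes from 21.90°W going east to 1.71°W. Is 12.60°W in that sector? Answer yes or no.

Yes

Band width going east from -21.90° to -1.71°: ((-1.71 − -21.90) mod 360) = 20.19°.
Offset of -12.60° east of the west edge: ((-12.60 − -21.90) mod 360) = 9.30°.
9.30° ≤ 20.19° ⇒ inside.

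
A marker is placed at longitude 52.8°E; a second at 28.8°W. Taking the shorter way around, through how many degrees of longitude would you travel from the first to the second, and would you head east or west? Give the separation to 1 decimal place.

Raw difference: -28.8 − 52.8 = -81.6°.
Normalise into (−180°, 180°]: -81.6° stays -81.6°.
Negative ⇒ the second point lies to the west; separation 81.6°.

81.6° west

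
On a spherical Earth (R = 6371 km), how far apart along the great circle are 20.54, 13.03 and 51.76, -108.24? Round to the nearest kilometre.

Δλ = -108.24 − 13.03 = -121.27°.
Δφ = 51.76 − 20.54 = 31.22°.
a = sin²(Δφ/2) + cos φ₁ · cos φ₂ · sin²(Δλ/2) = 0.512642.
c = 2·atan2(√a, √(1−a)) = 1.59608 rad → d = 6371·c ≈ 10168.64 km.

10169 km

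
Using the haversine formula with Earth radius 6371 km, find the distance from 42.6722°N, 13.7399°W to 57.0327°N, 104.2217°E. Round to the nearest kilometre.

7517 km

Δλ = 104.2217 − -13.7399 = 117.9616°.
Δφ = 57.0327 − 42.6722 = 14.3605°.
a = sin²(Δφ/2) + cos φ₁ · cos φ₂ · sin²(Δλ/2) = 0.309465.
c = 2·atan2(√a, √(1−a)) = 1.17984 rad → d = 6371·c ≈ 7516.78 km.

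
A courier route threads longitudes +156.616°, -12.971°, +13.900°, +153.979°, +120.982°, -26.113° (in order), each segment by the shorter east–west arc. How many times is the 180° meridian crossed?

0

Leg 1: +156.616° → -12.971°, shortest Δλ = -169.587° (west) — does not cross 180°.
Leg 2: -12.971° → +13.900°, shortest Δλ = 26.871° (east) — does not cross 180°.
Leg 3: +13.900° → +153.979°, shortest Δλ = 140.079° (east) — does not cross 180°.
Leg 4: +153.979° → +120.982°, shortest Δλ = -32.997° (west) — does not cross 180°.
Leg 5: +120.982° → -26.113°, shortest Δλ = -147.095° (west) — does not cross 180°.
Total crossings: 0.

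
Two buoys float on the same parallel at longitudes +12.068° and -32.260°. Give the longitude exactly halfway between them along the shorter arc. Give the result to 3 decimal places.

-10.096°

Signed shortest Δλ from +12.068° to -32.260° is -44.328°.
Midpoint longitude = +12.068° + (-44.328°)/2 = +12.068° − 22.164° = -10.096°.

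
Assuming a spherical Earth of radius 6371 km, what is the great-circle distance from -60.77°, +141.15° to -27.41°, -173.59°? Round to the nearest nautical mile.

Δλ = -173.59 − 141.15 = -314.74°; wrapped into (−180°, 180°]: 45.26°.
Δφ = -27.41 − -60.77 = 33.36°.
a = sin²(Δφ/2) + cos φ₁ · cos φ₂ · sin²(Δλ/2) = 0.146565.
c = 2·atan2(√a, √(1−a)) = 0.78573 rad → d = 6371·c ≈ 5005.91 km ≈ 2702.97 nmi.

2703 nmi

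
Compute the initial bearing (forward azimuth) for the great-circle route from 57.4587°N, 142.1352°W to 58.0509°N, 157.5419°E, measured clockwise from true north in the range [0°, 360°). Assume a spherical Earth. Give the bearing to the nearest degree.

297°

Δλ = 157.5419 − -142.1352 = 299.6771°; wrapped into (−180°, 180°]: -60.3229°.
θ = atan2( sin Δλ · cos φ₂ , cos φ₁ · sin φ₂ − sin φ₁ · cos φ₂ · cos Δλ )
  = atan2(-0.45975, 0.23556) = -62.871° → normalised to [0°, 360°): 297.129°.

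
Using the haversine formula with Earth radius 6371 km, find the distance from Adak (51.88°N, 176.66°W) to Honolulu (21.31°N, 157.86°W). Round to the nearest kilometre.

Δλ = -157.86 − -176.66 = 18.80°.
Δφ = 21.31 − 51.88 = -30.57°.
a = sin²(Δφ/2) + cos φ₁ · cos φ₂ · sin²(Δλ/2) = 0.084837.
c = 2·atan2(√a, √(1−a)) = 0.59110 rad → d = 6371·c ≈ 3765.92 km.

3766 km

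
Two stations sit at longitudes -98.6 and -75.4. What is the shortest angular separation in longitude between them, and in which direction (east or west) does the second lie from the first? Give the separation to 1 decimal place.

Raw difference: -75.4 − -98.6 = 23.2°.
Normalise into (−180°, 180°]: 23.2° stays 23.2°.
Positive ⇒ the second point lies to the east; separation 23.2°.

23.2° east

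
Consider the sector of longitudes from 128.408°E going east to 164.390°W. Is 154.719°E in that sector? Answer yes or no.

Yes

Band width going east from +128.408° to -164.390°: ((-164.390 − 128.408) mod 360) = 67.202°.
Offset of +154.719° east of the west edge: ((154.719 − 128.408) mod 360) = 26.311°.
26.311° ≤ 67.202° ⇒ inside.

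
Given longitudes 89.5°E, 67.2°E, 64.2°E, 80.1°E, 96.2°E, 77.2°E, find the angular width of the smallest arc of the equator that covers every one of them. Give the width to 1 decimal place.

Sort the longitudes: +64.2°, +67.2°, +77.2°, +80.1°, +89.5°, +96.2°.
Eastward gaps between consecutive values (wrapping around): 3.0°, 10.0°, 2.9°, 9.4°, 6.7°, 328.0°.
Largest gap = 328.0° ⇒ minimal covering band is its complement: 360° − 328.0° = 32.0°.
Band runs from +64.2° eastward to +96.2°.

32.0°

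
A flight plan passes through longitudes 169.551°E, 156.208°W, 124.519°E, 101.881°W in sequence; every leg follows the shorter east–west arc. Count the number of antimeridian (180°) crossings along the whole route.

Leg 1: +169.551° → -156.208°, shortest Δλ = 34.241° (east) — crosses 180°.
Leg 2: -156.208° → +124.519°, shortest Δλ = -79.273° (west) — crosses 180°.
Leg 3: +124.519° → -101.881°, shortest Δλ = 133.6° (east) — crosses 180°.
Total crossings: 3.

3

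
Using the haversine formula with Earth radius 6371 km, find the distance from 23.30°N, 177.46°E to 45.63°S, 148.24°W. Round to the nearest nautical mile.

Δλ = -148.24 − 177.46 = -325.70°; wrapped into (−180°, 180°]: 34.30°.
Δφ = -45.63 − 23.30 = -68.93°.
a = sin²(Δφ/2) + cos φ₁ · cos φ₂ · sin²(Δλ/2) = 0.376091.
c = 2·atan2(√a, √(1−a)) = 1.32037 rad → d = 6371·c ≈ 8412.07 km ≈ 4542.15 nmi.

4542 nmi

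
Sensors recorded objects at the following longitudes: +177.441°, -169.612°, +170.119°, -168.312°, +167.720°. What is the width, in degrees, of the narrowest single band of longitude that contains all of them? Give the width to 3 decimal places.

Sort the longitudes: -169.612°, -168.312°, +167.720°, +170.119°, +177.441°.
Eastward gaps between consecutive values (wrapping around): 1.300°, 336.032°, 2.399°, 7.322°, 12.947°.
Largest gap = 336.032° ⇒ minimal covering band is its complement: 360° − 336.032° = 23.968°.
Band runs from +167.720° eastward to -168.312°, crossing the antimeridian.

23.968°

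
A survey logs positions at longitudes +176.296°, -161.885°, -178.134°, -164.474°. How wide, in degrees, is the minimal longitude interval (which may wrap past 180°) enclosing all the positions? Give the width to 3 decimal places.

Sort the longitudes: -178.134°, -164.474°, -161.885°, +176.296°.
Eastward gaps between consecutive values (wrapping around): 13.660°, 2.589°, 338.181°, 5.570°.
Largest gap = 338.181° ⇒ minimal covering band is its complement: 360° − 338.181° = 21.819°.
Band runs from +176.296° eastward to -161.885°, crossing the antimeridian.

21.819°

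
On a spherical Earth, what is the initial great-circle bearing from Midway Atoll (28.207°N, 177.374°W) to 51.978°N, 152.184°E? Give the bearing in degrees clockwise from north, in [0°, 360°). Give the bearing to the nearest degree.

325°

Δλ = 152.184 − -177.374 = 329.558°; wrapped into (−180°, 180°]: -30.442°.
θ = atan2( sin Δλ · cos φ₂ , cos φ₁ · sin φ₂ − sin φ₁ · cos φ₂ · cos Δλ )
  = atan2(-0.31209, 0.44322) = -35.151° → normalised to [0°, 360°): 324.849°.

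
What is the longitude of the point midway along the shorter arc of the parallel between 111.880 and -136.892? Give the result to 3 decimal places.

Signed shortest Δλ from +111.880° to -136.892° is +111.228°.
Midpoint longitude = +111.880° + (+111.228°)/2 = +111.880° + 55.614° = +167.494°.
(The naïve average (+111.880 + -136.892)/2 = -12.506° is on the wrong side of the globe.)

+167.494°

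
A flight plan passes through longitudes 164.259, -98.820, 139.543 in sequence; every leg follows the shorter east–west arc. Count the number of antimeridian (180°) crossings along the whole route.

Leg 1: +164.259° → -98.820°, shortest Δλ = 96.921° (east) — crosses 180°.
Leg 2: -98.820° → +139.543°, shortest Δλ = -121.637° (west) — crosses 180°.
Total crossings: 2.

2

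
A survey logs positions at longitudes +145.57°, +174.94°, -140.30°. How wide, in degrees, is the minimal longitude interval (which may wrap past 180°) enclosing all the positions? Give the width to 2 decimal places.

74.13°

Sort the longitudes: -140.30°, +145.57°, +174.94°.
Eastward gaps between consecutive values (wrapping around): 285.87°, 29.37°, 44.76°.
Largest gap = 285.87° ⇒ minimal covering band is its complement: 360° − 285.87° = 74.13°.
Band runs from +145.57° eastward to -140.30°, crossing the antimeridian.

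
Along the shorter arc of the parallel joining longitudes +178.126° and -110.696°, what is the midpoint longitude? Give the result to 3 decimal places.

-146.285°

Signed shortest Δλ from +178.126° to -110.696° is +71.178°.
Midpoint longitude = +178.126° + (+71.178°)/2 = +178.126° + 35.589° = +213.715°.
Normalise into (−180°, 180°]: -146.285°.
(The naïve average (+178.126 + -110.696)/2 = 33.715° is on the wrong side of the globe.)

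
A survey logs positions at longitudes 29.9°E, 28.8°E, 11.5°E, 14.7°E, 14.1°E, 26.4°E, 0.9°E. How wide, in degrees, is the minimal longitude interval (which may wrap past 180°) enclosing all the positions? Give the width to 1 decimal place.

Sort the longitudes: +0.9°, +11.5°, +14.1°, +14.7°, +26.4°, +28.8°, +29.9°.
Eastward gaps between consecutive values (wrapping around): 10.6°, 2.6°, 0.6°, 11.7°, 2.4°, 1.1°, 331.0°.
Largest gap = 331.0° ⇒ minimal covering band is its complement: 360° − 331.0° = 29.0°.
Band runs from +0.9° eastward to +29.9°.

29.0°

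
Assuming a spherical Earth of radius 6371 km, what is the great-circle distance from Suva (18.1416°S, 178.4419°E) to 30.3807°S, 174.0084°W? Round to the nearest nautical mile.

Δλ = -174.0084 − 178.4419 = -352.4503°; wrapped into (−180°, 180°]: 7.5497°.
Δφ = -30.3807 − -18.1416 = -12.2391°.
a = sin²(Δφ/2) + cos φ₁ · cos φ₂ · sin²(Δλ/2) = 0.014918.
c = 2·atan2(√a, √(1−a)) = 0.24489 rad → d = 6371·c ≈ 1560.17 km ≈ 842.43 nmi.

842 nmi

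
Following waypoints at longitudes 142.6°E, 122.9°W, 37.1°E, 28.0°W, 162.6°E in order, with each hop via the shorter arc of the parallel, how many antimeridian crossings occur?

2

Leg 1: +142.6° → -122.9°, shortest Δλ = 94.5° (east) — crosses 180°.
Leg 2: -122.9° → +37.1°, shortest Δλ = 160.0° (east) — does not cross 180°.
Leg 3: +37.1° → -28.0°, shortest Δλ = -65.1° (west) — does not cross 180°.
Leg 4: -28.0° → +162.6°, shortest Δλ = -169.4° (west) — crosses 180°.
Total crossings: 2.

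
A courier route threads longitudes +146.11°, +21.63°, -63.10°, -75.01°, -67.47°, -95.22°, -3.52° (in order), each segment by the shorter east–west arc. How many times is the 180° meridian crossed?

Leg 1: +146.11° → +21.63°, shortest Δλ = -124.48° (west) — does not cross 180°.
Leg 2: +21.63° → -63.10°, shortest Δλ = -84.73° (west) — does not cross 180°.
Leg 3: -63.10° → -75.01°, shortest Δλ = -11.91° (west) — does not cross 180°.
Leg 4: -75.01° → -67.47°, shortest Δλ = 7.54° (east) — does not cross 180°.
Leg 5: -67.47° → -95.22°, shortest Δλ = -27.75° (west) — does not cross 180°.
Leg 6: -95.22° → -3.52°, shortest Δλ = 91.7° (east) — does not cross 180°.
Total crossings: 0.

0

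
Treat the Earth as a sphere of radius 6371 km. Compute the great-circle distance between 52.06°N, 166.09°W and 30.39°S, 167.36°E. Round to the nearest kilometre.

9526 km

Δλ = 167.36 − -166.09 = 333.45°; wrapped into (−180°, 180°]: -26.55°.
Δφ = -30.39 − 52.06 = -82.45°.
a = sin²(Δφ/2) + cos φ₁ · cos φ₂ · sin²(Δλ/2) = 0.462269.
c = 2·atan2(√a, √(1−a)) = 1.49526 rad → d = 6371·c ≈ 9526.32 km.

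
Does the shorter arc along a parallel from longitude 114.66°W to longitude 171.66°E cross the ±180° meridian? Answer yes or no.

Naïve |171.66 − -114.66| = 286.32° > 180°, so the shorter arc goes the other way round — across 180°.
Signed shortest Δλ = ((171.66 − -114.66 + 180) mod 360) − 180 = -73.68°.
Going west by 73.68° from -114.66° passes through 180° before reaching +171.66°.

Yes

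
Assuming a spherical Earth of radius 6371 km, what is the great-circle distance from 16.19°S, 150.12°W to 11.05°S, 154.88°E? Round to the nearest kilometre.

5955 km

Δλ = 154.88 − -150.12 = 305.00°; wrapped into (−180°, 180°]: -55.00°.
Δφ = -11.05 − -16.19 = 5.14°.
a = sin²(Δφ/2) + cos φ₁ · cos φ₂ · sin²(Δλ/2) = 0.202971.
c = 2·atan2(√a, √(1−a)) = 0.93470 rad → d = 6371·c ≈ 5954.98 km.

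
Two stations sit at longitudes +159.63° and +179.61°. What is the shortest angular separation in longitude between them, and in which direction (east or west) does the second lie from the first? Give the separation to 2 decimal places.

Raw difference: 179.61 − 159.63 = 19.98°.
Normalise into (−180°, 180°]: 19.98° stays 19.98°.
Positive ⇒ the second point lies to the east; separation 19.98°.

19.98° east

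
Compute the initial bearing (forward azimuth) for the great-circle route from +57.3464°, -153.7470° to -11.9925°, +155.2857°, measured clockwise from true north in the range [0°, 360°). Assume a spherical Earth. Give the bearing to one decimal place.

Δλ = 155.2857 − -153.7470 = 309.0327°; wrapped into (−180°, 180°]: -50.9673°.
θ = atan2( sin Δλ · cos φ₂ , cos φ₁ · sin φ₂ − sin φ₁ · cos φ₂ · cos Δλ )
  = atan2(-0.75983, -0.63077) = -129.697° → normalised to [0°, 360°): 230.303°.

230.3°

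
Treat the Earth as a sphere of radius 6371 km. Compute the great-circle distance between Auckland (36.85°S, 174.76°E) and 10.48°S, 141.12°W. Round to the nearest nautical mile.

Δλ = -141.12 − 174.76 = -315.88°; wrapped into (−180°, 180°]: 44.12°.
Δφ = -10.48 − -36.85 = 26.37°.
a = sin²(Δφ/2) + cos φ₁ · cos φ₂ · sin²(Δλ/2) = 0.163021.
c = 2·atan2(√a, √(1−a)) = 0.83124 rad → d = 6371·c ≈ 5295.85 km ≈ 2859.53 nmi.

2860 nmi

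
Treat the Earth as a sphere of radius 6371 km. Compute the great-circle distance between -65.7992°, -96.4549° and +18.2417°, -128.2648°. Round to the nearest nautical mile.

5248 nmi

Δλ = -128.2648 − -96.4549 = -31.8099°.
Δφ = 18.2417 − -65.7992 = 84.0409°.
a = sin²(Δφ/2) + cos φ₁ · cos φ₂ · sin²(Δλ/2) = 0.477329.
c = 2·atan2(√a, √(1−a)) = 1.52544 rad → d = 6371·c ≈ 9718.58 km ≈ 5247.61 nmi.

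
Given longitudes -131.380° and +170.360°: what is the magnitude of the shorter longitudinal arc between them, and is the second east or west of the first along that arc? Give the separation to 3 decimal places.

58.260° west

Raw difference: 170.360 − -131.380 = 301.74°.
Normalise into (−180°, 180°]: 301.74° − 360° = -58.26°.
Negative ⇒ the second point lies to the west; separation 58.260°.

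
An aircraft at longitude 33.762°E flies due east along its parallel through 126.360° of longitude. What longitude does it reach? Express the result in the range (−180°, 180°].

Start at +33.762°; shift +126.360° → +160.122°.
+160.122° already lies in (−180°, 180°].

160.122°E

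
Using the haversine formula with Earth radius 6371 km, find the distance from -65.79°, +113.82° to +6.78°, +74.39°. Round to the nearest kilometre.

8680 km

Δλ = 74.39 − 113.82 = -39.43°.
Δφ = 6.78 − -65.79 = 72.57°.
a = sin²(Δφ/2) + cos φ₁ · cos φ₂ · sin²(Δλ/2) = 0.396571.
c = 2·atan2(√a, √(1−a)) = 1.36243 rad → d = 6371·c ≈ 8680.06 km.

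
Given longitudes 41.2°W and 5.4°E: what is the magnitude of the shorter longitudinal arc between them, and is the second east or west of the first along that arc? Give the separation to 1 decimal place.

Raw difference: 5.4 − -41.2 = 46.6°.
Normalise into (−180°, 180°]: 46.6° stays 46.6°.
Positive ⇒ the second point lies to the east; separation 46.6°.

46.6° east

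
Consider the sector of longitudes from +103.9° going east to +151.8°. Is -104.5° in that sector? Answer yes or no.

Band width going east from +103.9° to +151.8°: ((151.8 − 103.9) mod 360) = 47.9°.
Offset of -104.5° east of the west edge: ((-104.5 − 103.9) mod 360) = 151.6°.
151.6° > 47.9° ⇒ outside.

No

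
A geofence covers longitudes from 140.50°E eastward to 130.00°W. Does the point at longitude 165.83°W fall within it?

Band width going east from +140.50° to -130.00°: ((-130.00 − 140.50) mod 360) = 89.50°.
Offset of -165.83° east of the west edge: ((-165.83 − 140.50) mod 360) = 53.67°.
53.67° ≤ 89.50° ⇒ inside.

Yes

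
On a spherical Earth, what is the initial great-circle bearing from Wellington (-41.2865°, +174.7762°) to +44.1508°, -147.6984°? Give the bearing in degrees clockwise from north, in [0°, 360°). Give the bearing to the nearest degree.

26°

Δλ = -147.6984 − 174.7762 = -322.4746°; wrapped into (−180°, 180°]: 37.5254°.
θ = atan2( sin Δλ · cos φ₂ , cos φ₁ · sin φ₂ − sin φ₁ · cos φ₂ · cos Δλ )
  = atan2(0.43704, 0.89887) = 25.930° → normalised to [0°, 360°): 25.930°.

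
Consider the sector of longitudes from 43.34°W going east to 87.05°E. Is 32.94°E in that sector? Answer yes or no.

Yes

Band width going east from -43.34° to +87.05°: ((87.05 − -43.34) mod 360) = 130.39°.
Offset of +32.94° east of the west edge: ((32.94 − -43.34) mod 360) = 76.28°.
76.28° ≤ 130.39° ⇒ inside.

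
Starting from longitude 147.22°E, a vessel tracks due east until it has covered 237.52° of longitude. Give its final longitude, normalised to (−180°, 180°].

24.74°E

Start at +147.22°; shift +237.52° → +384.74°.
+384.74° lies outside (−180°, 180°]; subtract 360° → +24.74°.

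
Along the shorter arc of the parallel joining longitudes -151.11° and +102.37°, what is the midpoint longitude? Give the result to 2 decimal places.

Signed shortest Δλ from -151.11° to +102.37° is -106.52°.
Midpoint longitude = -151.11° + (-106.52°)/2 = -151.11° − 53.26° = -204.37°.
Normalise into (−180°, 180°]: +155.63°.
(The naïve average (-151.11 + +102.37)/2 = -24.37° is on the wrong side of the globe.)

+155.63°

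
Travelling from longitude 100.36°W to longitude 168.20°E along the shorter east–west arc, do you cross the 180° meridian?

Yes

Naïve |168.20 − -100.36| = 268.56° > 180°, so the shorter arc goes the other way round — across 180°.
Signed shortest Δλ = ((168.20 − -100.36 + 180) mod 360) − 180 = -91.44°.
Going west by 91.44° from -100.36° passes through 180° before reaching +168.20°.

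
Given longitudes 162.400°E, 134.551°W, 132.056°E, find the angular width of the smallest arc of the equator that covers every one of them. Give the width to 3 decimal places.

93.393°

Sort the longitudes: -134.551°, +132.056°, +162.400°.
Eastward gaps between consecutive values (wrapping around): 266.607°, 30.344°, 63.049°.
Largest gap = 266.607° ⇒ minimal covering band is its complement: 360° − 266.607° = 93.393°.
Band runs from +132.056° eastward to -134.551°, crossing the antimeridian.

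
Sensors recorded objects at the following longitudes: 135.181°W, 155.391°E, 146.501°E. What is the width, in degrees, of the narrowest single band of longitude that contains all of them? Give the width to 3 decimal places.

Sort the longitudes: -135.181°, +146.501°, +155.391°.
Eastward gaps between consecutive values (wrapping around): 281.682°, 8.890°, 69.428°.
Largest gap = 281.682° ⇒ minimal covering band is its complement: 360° − 281.682° = 78.318°.
Band runs from +146.501° eastward to -135.181°, crossing the antimeridian.

78.318°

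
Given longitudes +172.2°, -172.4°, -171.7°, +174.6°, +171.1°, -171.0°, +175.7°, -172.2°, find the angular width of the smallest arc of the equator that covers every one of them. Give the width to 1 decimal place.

Sort the longitudes: -172.4°, -172.2°, -171.7°, -171.0°, +171.1°, +172.2°, +174.6°, +175.7°.
Eastward gaps between consecutive values (wrapping around): 0.2°, 0.5°, 0.7°, 342.1°, 1.1°, 2.4°, 1.1°, 11.9°.
Largest gap = 342.1° ⇒ minimal covering band is its complement: 360° − 342.1° = 17.9°.
Band runs from +171.1° eastward to -171.0°, crossing the antimeridian.

17.9°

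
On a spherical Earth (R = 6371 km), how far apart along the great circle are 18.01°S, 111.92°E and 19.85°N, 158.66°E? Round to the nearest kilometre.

Δλ = 158.66 − 111.92 = 46.74°.
Δφ = 19.85 − -18.01 = 37.86°.
a = sin²(Δφ/2) + cos φ₁ · cos φ₂ · sin²(Δλ/2) = 0.245988.
c = 2·atan2(√a, √(1−a)) = 1.03791 rad → d = 6371·c ≈ 6612.51 km.

6613 km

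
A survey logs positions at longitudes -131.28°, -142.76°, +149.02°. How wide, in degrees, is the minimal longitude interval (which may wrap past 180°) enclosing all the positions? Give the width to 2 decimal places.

79.70°

Sort the longitudes: -142.76°, -131.28°, +149.02°.
Eastward gaps between consecutive values (wrapping around): 11.48°, 280.30°, 68.22°.
Largest gap = 280.30° ⇒ minimal covering band is its complement: 360° − 280.30° = 79.70°.
Band runs from +149.02° eastward to -131.28°, crossing the antimeridian.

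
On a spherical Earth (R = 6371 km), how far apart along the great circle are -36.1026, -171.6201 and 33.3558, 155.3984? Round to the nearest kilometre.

Δλ = 155.3984 − -171.6201 = 327.0185°; wrapped into (−180°, 180°]: -32.9815°.
Δφ = 33.3558 − -36.1026 = 69.4584°.
a = sin²(Δφ/2) + cos φ₁ · cos φ₂ · sin²(Δλ/2) = 0.378935.
c = 2·atan2(√a, √(1−a)) = 1.32624 rad → d = 6371·c ≈ 8449.45 km.

8449 km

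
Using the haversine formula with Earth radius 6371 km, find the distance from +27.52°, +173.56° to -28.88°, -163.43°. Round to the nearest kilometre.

Δλ = -163.43 − 173.56 = -336.99°; wrapped into (−180°, 180°]: 23.01°.
Δφ = -28.88 − 27.52 = -56.40°.
a = sin²(Δφ/2) + cos φ₁ · cos φ₂ · sin²(Δλ/2) = 0.254197.
c = 2·atan2(√a, √(1−a)) = 1.05686 rad → d = 6371·c ≈ 6733.27 km.

6733 km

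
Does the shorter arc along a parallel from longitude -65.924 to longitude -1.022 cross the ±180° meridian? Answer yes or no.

Signed shortest Δλ = ((-1.022 − -65.924 + 180) mod 360) − 180 = 64.902°.
Going east by 64.902° from -65.924° reaches -1.022° without touching 180°.

No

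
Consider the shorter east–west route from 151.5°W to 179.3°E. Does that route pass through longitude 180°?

Yes

Naïve |179.3 − -151.5| = 330.8° > 180°, so the shorter arc goes the other way round — across 180°.
Signed shortest Δλ = ((179.3 − -151.5 + 180) mod 360) − 180 = -29.2°.
Going west by 29.2° from -151.5° passes through 180° before reaching +179.3°.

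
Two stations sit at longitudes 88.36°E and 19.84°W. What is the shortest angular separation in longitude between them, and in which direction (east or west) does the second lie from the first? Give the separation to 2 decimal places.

Raw difference: -19.84 − 88.36 = -108.2°.
Normalise into (−180°, 180°]: -108.2° stays -108.2°.
Negative ⇒ the second point lies to the west; separation 108.20°.

108.20° west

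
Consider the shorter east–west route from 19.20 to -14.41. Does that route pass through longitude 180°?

No

Signed shortest Δλ = ((-14.41 − 19.20 + 180) mod 360) − 180 = -33.61°.
Going west by 33.61° from +19.20° reaches -14.41° without touching 180°.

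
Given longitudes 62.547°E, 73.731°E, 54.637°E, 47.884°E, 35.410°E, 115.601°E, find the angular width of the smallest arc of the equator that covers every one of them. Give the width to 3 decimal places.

80.191°

Sort the longitudes: +35.410°, +47.884°, +54.637°, +62.547°, +73.731°, +115.601°.
Eastward gaps between consecutive values (wrapping around): 12.474°, 6.753°, 7.910°, 11.184°, 41.870°, 279.809°.
Largest gap = 279.809° ⇒ minimal covering band is its complement: 360° − 279.809° = 80.191°.
Band runs from +35.410° eastward to +115.601°.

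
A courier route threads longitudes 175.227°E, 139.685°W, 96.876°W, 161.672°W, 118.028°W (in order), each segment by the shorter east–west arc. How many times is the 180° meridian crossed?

1

Leg 1: +175.227° → -139.685°, shortest Δλ = 45.088° (east) — crosses 180°.
Leg 2: -139.685° → -96.876°, shortest Δλ = 42.809° (east) — does not cross 180°.
Leg 3: -96.876° → -161.672°, shortest Δλ = -64.796° (west) — does not cross 180°.
Leg 4: -161.672° → -118.028°, shortest Δλ = 43.644° (east) — does not cross 180°.
Total crossings: 1.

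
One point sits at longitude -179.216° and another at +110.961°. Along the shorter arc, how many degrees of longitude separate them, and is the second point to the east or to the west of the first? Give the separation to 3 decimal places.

Raw difference: 110.961 − -179.216 = 290.177°.
Normalise into (−180°, 180°]: 290.177° − 360° = -69.823°.
Negative ⇒ the second point lies to the west; separation 69.823°.

69.823° west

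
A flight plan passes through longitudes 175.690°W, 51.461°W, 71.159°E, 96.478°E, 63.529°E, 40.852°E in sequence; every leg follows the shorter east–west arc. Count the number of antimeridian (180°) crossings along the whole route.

Leg 1: -175.690° → -51.461°, shortest Δλ = 124.229° (east) — does not cross 180°.
Leg 2: -51.461° → +71.159°, shortest Δλ = 122.62° (east) — does not cross 180°.
Leg 3: +71.159° → +96.478°, shortest Δλ = 25.319° (east) — does not cross 180°.
Leg 4: +96.478° → +63.529°, shortest Δλ = -32.949° (west) — does not cross 180°.
Leg 5: +63.529° → +40.852°, shortest Δλ = -22.677° (west) — does not cross 180°.
Total crossings: 0.

0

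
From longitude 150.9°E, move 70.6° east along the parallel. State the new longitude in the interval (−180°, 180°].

138.5°W

Start at +150.9°; shift +70.6° → +221.5°.
+221.5° lies outside (−180°, 180°]; subtract 360° → -138.5°.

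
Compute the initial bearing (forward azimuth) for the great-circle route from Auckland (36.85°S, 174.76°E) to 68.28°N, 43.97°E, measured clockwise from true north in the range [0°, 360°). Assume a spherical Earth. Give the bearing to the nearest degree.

Δλ = 43.97 − 174.76 = -130.79°.
θ = atan2( sin Δλ · cos φ₂ , cos φ₁ · sin φ₂ − sin φ₁ · cos φ₂ · cos Δλ )
  = atan2(-0.28018, 0.59841) = -25.090° → normalised to [0°, 360°): 334.910°.

335°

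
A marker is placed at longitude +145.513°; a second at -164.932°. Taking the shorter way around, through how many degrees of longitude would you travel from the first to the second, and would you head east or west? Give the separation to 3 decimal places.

Raw difference: -164.932 − 145.513 = -310.445°.
Normalise into (−180°, 180°]: -310.445° + 360° = 49.555°.
Positive ⇒ the second point lies to the east; separation 49.555°.

49.555° east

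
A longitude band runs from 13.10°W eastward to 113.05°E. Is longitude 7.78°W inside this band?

Yes

Band width going east from -13.10° to +113.05°: ((113.05 − -13.10) mod 360) = 126.15°.
Offset of -7.78° east of the west edge: ((-7.78 − -13.10) mod 360) = 5.32°.
5.32° ≤ 126.15° ⇒ inside.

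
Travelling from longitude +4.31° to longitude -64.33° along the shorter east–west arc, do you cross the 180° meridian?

Signed shortest Δλ = ((-64.33 − 4.31 + 180) mod 360) − 180 = -68.64°.
Going west by 68.64° from +4.31° reaches -64.33° without touching 180°.

No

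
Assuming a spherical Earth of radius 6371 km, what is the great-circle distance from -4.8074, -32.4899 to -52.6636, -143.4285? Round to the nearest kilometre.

10963 km

Δλ = -143.4285 − -32.4899 = -110.9386°.
Δφ = -52.6636 − -4.8074 = -47.8562°.
a = sin²(Δφ/2) + cos φ₁ · cos φ₂ · sin²(Δλ/2) = 0.574672.
c = 2·atan2(√a, √(1−a)) = 1.72070 rad → d = 6371·c ≈ 10962.59 km.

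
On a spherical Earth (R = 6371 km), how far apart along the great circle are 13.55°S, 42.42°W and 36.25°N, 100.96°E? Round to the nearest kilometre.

Δλ = 100.96 − -42.42 = 143.38°.
Δφ = 36.25 − -13.55 = 49.80°.
a = sin²(Δφ/2) + cos φ₁ · cos φ₂ · sin²(Δλ/2) = 0.883892.
c = 2·atan2(√a, √(1−a)) = 2.44617 rad → d = 6371·c ≈ 15584.56 km.

15585 km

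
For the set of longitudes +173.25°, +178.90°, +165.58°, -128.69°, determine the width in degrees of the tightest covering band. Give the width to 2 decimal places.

Sort the longitudes: -128.69°, +165.58°, +173.25°, +178.90°.
Eastward gaps between consecutive values (wrapping around): 294.27°, 7.67°, 5.65°, 52.41°.
Largest gap = 294.27° ⇒ minimal covering band is its complement: 360° − 294.27° = 65.73°.
Band runs from +165.58° eastward to -128.69°, crossing the antimeridian.

65.73°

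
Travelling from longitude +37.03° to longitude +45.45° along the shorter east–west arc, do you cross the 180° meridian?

Signed shortest Δλ = ((45.45 − 37.03 + 180) mod 360) − 180 = 8.42°.
Going east by 8.42° from +37.03° reaches +45.45° without touching 180°.

No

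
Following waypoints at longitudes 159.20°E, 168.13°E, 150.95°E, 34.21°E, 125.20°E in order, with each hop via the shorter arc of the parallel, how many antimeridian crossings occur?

0

Leg 1: +159.20° → +168.13°, shortest Δλ = 8.93° (east) — does not cross 180°.
Leg 2: +168.13° → +150.95°, shortest Δλ = -17.18° (west) — does not cross 180°.
Leg 3: +150.95° → +34.21°, shortest Δλ = -116.74° (west) — does not cross 180°.
Leg 4: +34.21° → +125.20°, shortest Δλ = 90.99° (east) — does not cross 180°.
Total crossings: 0.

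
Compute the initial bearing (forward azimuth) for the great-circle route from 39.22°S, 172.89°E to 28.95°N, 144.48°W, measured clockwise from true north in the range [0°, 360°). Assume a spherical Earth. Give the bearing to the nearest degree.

Δλ = -144.48 − 172.89 = -317.37°; wrapped into (−180°, 180°]: 42.63°.
θ = atan2( sin Δλ · cos φ₂ , cos φ₁ · sin φ₂ − sin φ₁ · cos φ₂ · cos Δλ )
  = atan2(0.59263, 0.78208) = 37.154° → normalised to [0°, 360°): 37.154°.

37°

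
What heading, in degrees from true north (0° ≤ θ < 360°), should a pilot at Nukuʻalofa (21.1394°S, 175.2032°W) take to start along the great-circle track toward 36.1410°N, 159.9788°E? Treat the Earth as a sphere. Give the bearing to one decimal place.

Δλ = 159.9788 − -175.2032 = 335.1820°; wrapped into (−180°, 180°]: -24.8180°.
θ = atan2( sin Δλ · cos φ₂ , cos φ₁ · sin φ₂ − sin φ₁ · cos φ₂ · cos Δλ )
  = atan2(-0.33897, 0.81443) = -22.597° → normalised to [0°, 360°): 337.403°.

337.4°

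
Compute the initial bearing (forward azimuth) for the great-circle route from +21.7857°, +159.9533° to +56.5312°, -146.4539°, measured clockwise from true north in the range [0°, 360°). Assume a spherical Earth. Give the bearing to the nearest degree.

34°

Δλ = -146.4539 − 159.9533 = -306.4072°; wrapped into (−180°, 180°]: 53.5928°.
θ = atan2( sin Δλ · cos φ₂ , cos φ₁ · sin φ₂ − sin φ₁ · cos φ₂ · cos Δλ )
  = atan2(0.44384, 0.65313) = 34.199° → normalised to [0°, 360°): 34.199°.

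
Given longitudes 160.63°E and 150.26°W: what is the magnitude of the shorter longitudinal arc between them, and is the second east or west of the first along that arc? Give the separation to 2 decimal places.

49.11° east

Raw difference: -150.26 − 160.63 = -310.89°.
Normalise into (−180°, 180°]: -310.89° + 360° = 49.11°.
Positive ⇒ the second point lies to the east; separation 49.11°.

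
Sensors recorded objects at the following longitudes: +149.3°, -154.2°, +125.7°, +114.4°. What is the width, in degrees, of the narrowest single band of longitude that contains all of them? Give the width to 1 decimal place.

91.4°

Sort the longitudes: -154.2°, +114.4°, +125.7°, +149.3°.
Eastward gaps between consecutive values (wrapping around): 268.6°, 11.3°, 23.6°, 56.5°.
Largest gap = 268.6° ⇒ minimal covering band is its complement: 360° − 268.6° = 91.4°.
Band runs from +114.4° eastward to -154.2°, crossing the antimeridian.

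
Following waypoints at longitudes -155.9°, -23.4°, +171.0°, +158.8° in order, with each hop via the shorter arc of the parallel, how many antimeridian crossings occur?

1

Leg 1: -155.9° → -23.4°, shortest Δλ = 132.5° (east) — does not cross 180°.
Leg 2: -23.4° → +171.0°, shortest Δλ = -165.6° (west) — crosses 180°.
Leg 3: +171.0° → +158.8°, shortest Δλ = -12.2° (west) — does not cross 180°.
Total crossings: 1.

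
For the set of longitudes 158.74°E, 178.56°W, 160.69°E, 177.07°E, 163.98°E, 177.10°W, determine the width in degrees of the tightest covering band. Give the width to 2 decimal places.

24.16°

Sort the longitudes: -178.56°, -177.10°, +158.74°, +160.69°, +163.98°, +177.07°.
Eastward gaps between consecutive values (wrapping around): 1.46°, 335.84°, 1.95°, 3.29°, 13.09°, 4.37°.
Largest gap = 335.84° ⇒ minimal covering band is its complement: 360° − 335.84° = 24.16°.
Band runs from +158.74° eastward to -177.10°, crossing the antimeridian.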